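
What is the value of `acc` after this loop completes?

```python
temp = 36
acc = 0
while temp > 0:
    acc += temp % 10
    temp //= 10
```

Sum digits of 36
`acc` takes the values: 0 → 6 → 9

Answer: 9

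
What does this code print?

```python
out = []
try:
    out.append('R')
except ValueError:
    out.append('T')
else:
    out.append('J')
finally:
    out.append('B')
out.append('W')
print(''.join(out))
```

Execution trace: 'R' (try body, no exception) → 'J' (else) → 'B' (finally) → 'W' (after the try/except). Output: RJBW

Answer: RJBW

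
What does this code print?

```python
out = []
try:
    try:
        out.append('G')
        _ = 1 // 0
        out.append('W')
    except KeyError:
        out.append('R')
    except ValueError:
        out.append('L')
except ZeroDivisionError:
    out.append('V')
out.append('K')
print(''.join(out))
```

Execution trace: 'G' (try body) → 'V' (outer except ZeroDivisionError) → 'K' (after the try/except). Output: GVK

Answer: GVK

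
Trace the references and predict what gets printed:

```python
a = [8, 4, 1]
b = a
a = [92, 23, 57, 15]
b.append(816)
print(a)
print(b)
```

Key concept: rebinding vs mutation: a is rebound to a new list, b still points at the original.
Step by step:
`a = [8, 4, 1]` → a = [8, 4, 1]
`b = a` → b = [8, 4, 1] (same object as a)
`a = [92, 23, 57, 15]` → a = [92, 23, 57, 15]
`b.append(816)` → b = [8, 4, 1, 816]
`print(a)` → prints [92, 23, 57, 15]
`print(b)` → prints [8, 4, 1, 816]

Answer:
[92, 23, 57, 15]
[8, 4, 1, 816]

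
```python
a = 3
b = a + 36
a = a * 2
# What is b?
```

Trace:
`a = 3` → a = 3
`b = a + 36` → b = 39
`a = a * 2` → a = 6
So b = 39

Answer: 39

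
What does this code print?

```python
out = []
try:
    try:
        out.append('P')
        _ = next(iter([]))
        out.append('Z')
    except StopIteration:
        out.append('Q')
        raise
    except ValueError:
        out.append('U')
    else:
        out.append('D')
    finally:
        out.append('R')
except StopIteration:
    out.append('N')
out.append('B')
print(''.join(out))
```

Execution trace: 'P' (inner try body) → 'Q' (inner except StopIteration) → 'R' (inner finally) → 'N' (outer except StopIteration) → 'B' (after the try/except). Output: PQRNB

Answer: PQRNB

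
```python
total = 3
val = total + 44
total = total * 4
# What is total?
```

Trace:
`total = 3` → total = 3
`val = total + 44` → val = 47
`total = total * 4` → total = 12
So total = 12

Answer: 12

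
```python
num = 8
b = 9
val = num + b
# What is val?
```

Trace:
`num = 8` → num = 8
`b = 9` → b = 9
`val = num + b` → val = 17
So val = 17

Answer: 17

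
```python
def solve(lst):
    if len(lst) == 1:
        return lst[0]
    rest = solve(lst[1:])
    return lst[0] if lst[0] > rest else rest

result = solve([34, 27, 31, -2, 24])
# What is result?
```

Recursive max over [34, 27, 31, -2, 24] = 34

Answer: 34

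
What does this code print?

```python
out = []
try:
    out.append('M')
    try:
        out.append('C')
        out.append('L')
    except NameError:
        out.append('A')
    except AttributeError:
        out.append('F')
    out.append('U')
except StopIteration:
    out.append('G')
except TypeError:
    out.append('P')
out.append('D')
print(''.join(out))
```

Execution trace: 'M' (try body) → 'C' (inner try body) → 'L' (inner try body, no exception) → 'U' (try body, no exception) → 'D' (after the try/except). Output: MCLUD

Answer: MCLUD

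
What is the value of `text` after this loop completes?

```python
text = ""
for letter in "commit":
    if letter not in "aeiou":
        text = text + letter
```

Remove vowels from 'commit'
`text` takes the values: "" → "c" → "cm" → "cmm" → "cmmt"

Answer: "cmmt"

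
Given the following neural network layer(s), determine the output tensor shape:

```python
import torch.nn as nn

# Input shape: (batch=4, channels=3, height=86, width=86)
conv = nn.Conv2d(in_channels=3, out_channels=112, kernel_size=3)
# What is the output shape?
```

Input: (4, 3, 86, 86) -> Output: (4, 112, 84, 84)

Answer: (4, 112, 84, 84)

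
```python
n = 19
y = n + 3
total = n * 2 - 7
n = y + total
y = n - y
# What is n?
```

Trace:
`n = 19` → n = 19
`y = n + 3` → y = 22
`total = n * 2 - 7` → total = 31
`n = y + total` → n = 53
`y = n - y` → y = 31
So n = 53

Answer: 53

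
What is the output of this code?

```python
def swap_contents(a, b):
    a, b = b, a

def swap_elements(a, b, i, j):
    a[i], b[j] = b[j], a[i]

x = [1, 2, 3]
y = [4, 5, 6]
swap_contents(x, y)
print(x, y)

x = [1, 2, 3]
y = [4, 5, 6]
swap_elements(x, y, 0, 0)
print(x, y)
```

Key concept: parameter rebinding vs mutation.
Step by step:
`x = [1, 2, 3]` → x = [1, 2, 3]
`y = [4, 5, 6]` → y = [4, 5, 6]
`swap_contents(x, y)` → no visible change to tracked variables
`print(x, y)` → prints [1, 2, 3] [4, 5, 6]
`x = [1, 2, 3]` → x = [1, 2, 3]
`y = [4, 5, 6]` → y = [4, 5, 6]
`swap_elements(x, y, 0, 0)` → x = [4, 2, 3]; y = [1, 5, 6]
`print(x, y)` → prints [4, 2, 3] [1, 5, 6]

Answer:
[1, 2, 3] [4, 5, 6]
[4, 2, 3] [1, 5, 6]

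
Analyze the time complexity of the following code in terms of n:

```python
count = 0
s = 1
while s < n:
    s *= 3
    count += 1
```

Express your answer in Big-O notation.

Each loop level contributes: log n. Multiplying the contributions gives O(log n).

Answer: O(log n)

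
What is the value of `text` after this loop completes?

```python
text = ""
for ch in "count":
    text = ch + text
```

Reverse 'count'
`text` takes the values: "" → "c" → "oc" → "uoc" → "nuoc" → "tnuoc"

Answer: "tnuoc"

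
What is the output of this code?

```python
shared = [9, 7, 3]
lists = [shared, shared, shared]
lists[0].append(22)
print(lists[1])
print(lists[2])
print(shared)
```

Key concept: list of same reference.
Step by step:
`shared = [9, 7, 3]` → shared = [9, 7, 3]
`lists = [shared, shared, shared]` → lists = [[9, 7, 3], [9, 7, 3], [9, 7, 3]]
`lists[0].append(22)` → shared = [9, 7, 3, 22]; lists = [[9, 7, 3, 22], [9, 7, 3, 22], [9, 7, 3, 22]]
`print(lists[1])` → prints [9, 7, 3, 22]
`print(lists[2])` → prints [9, 7, 3, 22]
`print(shared)` → prints [9, 7, 3, 22]

Answer:
[9, 7, 3, 22]
[9, 7, 3, 22]
[9, 7, 3, 22]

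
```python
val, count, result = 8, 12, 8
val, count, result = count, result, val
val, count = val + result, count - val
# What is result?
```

Trace:
`val, count, result = 8, 12, 8` → val = 8; count = 12; result = 8
`val, count, result = count, result, val` → val = 12; count = 8; result = 8
`val, count = val + result, count - val` → val = 20; count = -4
So result = 8

Answer: 8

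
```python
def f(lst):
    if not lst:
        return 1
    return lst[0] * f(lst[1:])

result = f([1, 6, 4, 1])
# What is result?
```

Product over [1, 6, 4, 1] = 1 * 6 * 4 * 1 = 24

Answer: 24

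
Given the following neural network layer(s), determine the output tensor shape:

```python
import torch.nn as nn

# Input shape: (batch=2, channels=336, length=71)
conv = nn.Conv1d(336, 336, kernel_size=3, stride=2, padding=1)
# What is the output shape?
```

Input: (2, 336, 71) -> Output: (2, 336, 36)

Answer: (2, 336, 36)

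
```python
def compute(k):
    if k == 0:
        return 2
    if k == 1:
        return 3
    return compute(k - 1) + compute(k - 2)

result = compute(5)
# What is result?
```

Build up from base cases: compute(0)=2, compute(1)=3, compute(2)=5, compute(3)=8, compute(4)=13, compute(5)=21

Answer: 21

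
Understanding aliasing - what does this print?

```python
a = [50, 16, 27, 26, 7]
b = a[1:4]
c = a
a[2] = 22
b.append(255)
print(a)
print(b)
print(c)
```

Key concept: slice vs alias.
Step by step:
`a = [50, 16, 27, 26, 7]` → a = [50, 16, 27, 26, 7]
`b = a[1:4]` → b = [16, 27, 26]
`c = a` → c = [50, 16, 27, 26, 7] (same object as a)
`a[2] = 22` → a = [50, 16, 22, 26, 7] (same object as c); c = [50, 16, 22, 26, 7] (same object as a)
`b.append(255)` → b = [16, 27, 26, 255]
`print(a)` → prints [50, 16, 22, 26, 7]
`print(b)` → prints [16, 27, 26, 255]
`print(c)` → prints [50, 16, 22, 26, 7]

Answer:
[50, 16, 22, 26, 7]
[16, 27, 26, 255]
[50, 16, 22, 26, 7]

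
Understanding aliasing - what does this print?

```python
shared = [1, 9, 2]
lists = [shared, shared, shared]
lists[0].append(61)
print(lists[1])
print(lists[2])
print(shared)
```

Key concept: list of same reference.
Step by step:
`shared = [1, 9, 2]` → shared = [1, 9, 2]
`lists = [shared, shared, shared]` → lists = [[1, 9, 2], [1, 9, 2], [1, 9, 2]]
`lists[0].append(61)` → shared = [1, 9, 2, 61]; lists = [[1, 9, 2, 61], [1, 9, 2, 61], [1, 9, 2, 61]]
`print(lists[1])` → prints [1, 9, 2, 61]
`print(lists[2])` → prints [1, 9, 2, 61]
`print(shared)` → prints [1, 9, 2, 61]

Answer:
[1, 9, 2, 61]
[1, 9, 2, 61]
[1, 9, 2, 61]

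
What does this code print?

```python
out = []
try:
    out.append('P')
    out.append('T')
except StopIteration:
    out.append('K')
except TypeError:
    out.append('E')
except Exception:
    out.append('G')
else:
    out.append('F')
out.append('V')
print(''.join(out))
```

Execution trace: 'P' (try body) → 'T' (try body, no exception) → 'F' (else) → 'V' (after the try/except). Output: PTFV

Answer: PTFV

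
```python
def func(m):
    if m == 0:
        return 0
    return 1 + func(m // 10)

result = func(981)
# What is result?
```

Count of digits of 981: 3

Answer: 3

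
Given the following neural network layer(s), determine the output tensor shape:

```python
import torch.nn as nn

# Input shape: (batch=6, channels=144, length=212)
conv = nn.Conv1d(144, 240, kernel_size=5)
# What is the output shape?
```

Input: (6, 144, 212) -> Output: (6, 240, 208)

Answer: (6, 240, 208)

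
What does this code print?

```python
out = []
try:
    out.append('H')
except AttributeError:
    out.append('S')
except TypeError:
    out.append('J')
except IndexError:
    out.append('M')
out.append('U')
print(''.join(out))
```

Execution trace: 'H' (try body, no exception) → 'U' (after the try/except). Output: HU

Answer: HU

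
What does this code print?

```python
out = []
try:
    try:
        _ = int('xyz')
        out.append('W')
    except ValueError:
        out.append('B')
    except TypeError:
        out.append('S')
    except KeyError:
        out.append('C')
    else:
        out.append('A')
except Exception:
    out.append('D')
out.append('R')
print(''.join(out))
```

Execution trace: 'B' (inner except ValueError) → 'R' (after the try/except). Output: BR

Answer: BR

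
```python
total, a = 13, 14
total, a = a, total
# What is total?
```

Trace:
`total, a = 13, 14` → total = 13; a = 14
`total, a = a, total` → total = 14; a = 13
So total = 14

Answer: 14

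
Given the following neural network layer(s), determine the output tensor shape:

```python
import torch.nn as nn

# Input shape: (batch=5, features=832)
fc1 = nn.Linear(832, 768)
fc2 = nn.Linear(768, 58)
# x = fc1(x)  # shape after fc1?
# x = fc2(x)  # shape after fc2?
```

Input: (5, 832) -> after fc1: (5, 768) -> Output: (5, 58)

Answer: (5, 58)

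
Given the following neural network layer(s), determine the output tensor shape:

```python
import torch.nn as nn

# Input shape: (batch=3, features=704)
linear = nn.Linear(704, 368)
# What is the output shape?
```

Input: (3, 704) -> Output: (3, 368)

Answer: (3, 368)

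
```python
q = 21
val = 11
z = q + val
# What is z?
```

Trace:
`q = 21` → q = 21
`val = 11` → val = 11
`z = q + val` → z = 32
So z = 32

Answer: 32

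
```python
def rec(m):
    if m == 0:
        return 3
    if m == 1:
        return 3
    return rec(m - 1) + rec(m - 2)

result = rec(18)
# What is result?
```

Build up from base cases: rec(0)=3, rec(1)=3, rec(2)=6, rec(3)=9, rec(4)=15, rec(5)=24, rec(6)=39, ..., rec(18)=12543

Answer: 12543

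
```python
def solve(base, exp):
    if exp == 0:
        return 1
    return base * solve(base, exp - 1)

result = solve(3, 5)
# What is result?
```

solve(3, 5) = 3 * 3 * 3 * 3 * 3 = 243

Answer: 243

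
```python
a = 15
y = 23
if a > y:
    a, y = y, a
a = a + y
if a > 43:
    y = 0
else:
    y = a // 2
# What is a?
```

Trace:
`a = 15` → a = 15
`y = 23` → y = 23
`if a > y: ...` → a > y is False → no variable changes
`a = a + y` → a = 38
`if a > 43: ...` → a > 43 is False, take else branch → y = 19
So a = 38

Answer: 38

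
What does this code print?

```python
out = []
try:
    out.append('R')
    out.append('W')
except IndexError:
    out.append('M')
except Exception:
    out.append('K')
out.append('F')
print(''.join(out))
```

Execution trace: 'R' (try body) → 'W' (try body, no exception) → 'F' (after the try/except). Output: RWF

Answer: RWF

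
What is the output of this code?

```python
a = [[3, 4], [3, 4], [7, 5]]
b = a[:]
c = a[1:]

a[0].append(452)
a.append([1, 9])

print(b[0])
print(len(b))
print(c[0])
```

Key concept: slice with nested mutation.
Step by step:
`a = [[3, 4], [3, 4], [7, 5]]` → a = [[3, 4], [3, 4], [7, 5]]
`b = a[:]` → b = [[3, 4], [3, 4], [7, 5]]
`c = a[1:]` → c = [[3, 4], [7, 5]]
`a[0].append(452)` → a = [[3, 4, 452], [3, 4], [7, 5]]; b = [[3, 4, 452], [3, 4], [7, 5]]
`a.append([1, 9])` → a = [[3, 4, 452], [3, 4], [7, 5], [1, 9]]
`print(b[0])` → prints [3, 4, 452]
`print(len(b))` → prints 3
`print(c[0])` → prints [3, 4]

Answer:
[3, 4, 452]
3
[3, 4]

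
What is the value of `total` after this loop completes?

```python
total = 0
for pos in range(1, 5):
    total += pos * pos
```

Sum of squares 1² to 4² = 30
`total` takes the values: 0 → 1 → 5 → 14 → 30

Answer: 30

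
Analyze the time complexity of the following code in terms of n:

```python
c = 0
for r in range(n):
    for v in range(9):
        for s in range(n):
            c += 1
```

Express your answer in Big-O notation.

Each loop level contributes: n × 1 × n. Multiplying the contributions gives O(n^2).

Answer: O(n^2)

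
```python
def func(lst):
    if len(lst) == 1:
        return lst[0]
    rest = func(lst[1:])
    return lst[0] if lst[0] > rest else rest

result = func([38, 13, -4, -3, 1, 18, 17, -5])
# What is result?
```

Recursive max over [38, 13, -4, -3, 1, 18, 17, -5] = 38

Answer: 38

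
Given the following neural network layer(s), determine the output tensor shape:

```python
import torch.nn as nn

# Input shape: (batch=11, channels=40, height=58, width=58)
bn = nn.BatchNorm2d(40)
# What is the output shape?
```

Input: (11, 40, 58, 58) -> Output: (11, 40, 58, 58)

Answer: (11, 40, 58, 58)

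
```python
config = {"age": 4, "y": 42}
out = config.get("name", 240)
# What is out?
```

Trace:
`config = {"age": 4, "y": 42}` → config = {'age': 4, 'y': 42}
`out = config.get("name", 240)` → out = 240
So out = 240

Answer: 240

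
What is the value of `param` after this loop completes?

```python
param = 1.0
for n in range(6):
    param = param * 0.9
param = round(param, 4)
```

Exponential decay: 1.0 * 0.9^6
`param` takes the values: 1.0 → 0.9 → 0.81 → 0.729 → 0.6561 → 0.59049 → 0.531441 → 0.5314

Answer: 0.5314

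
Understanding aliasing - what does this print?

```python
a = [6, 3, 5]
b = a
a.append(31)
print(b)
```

Key concept: basic list aliasing.
Step by step:
`a = [6, 3, 5]` → a = [6, 3, 5]
`b = a` → b = [6, 3, 5] (same object as a)
`a.append(31)` → a = [6, 3, 5, 31] (same object as b); b = [6, 3, 5, 31] (same object as a)
`print(b)` → prints [6, 3, 5, 31]

Answer: [6, 3, 5, 31]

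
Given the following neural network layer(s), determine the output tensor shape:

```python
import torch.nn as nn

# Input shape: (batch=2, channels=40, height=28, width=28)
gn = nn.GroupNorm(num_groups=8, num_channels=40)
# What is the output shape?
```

Input: (2, 40, 28, 28) -> Output: (2, 40, 28, 28)

Answer: (2, 40, 28, 28)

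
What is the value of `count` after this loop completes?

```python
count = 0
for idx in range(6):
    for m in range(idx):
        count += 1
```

Triangle number: 0+1+2+...+5
`count` takes the values: 0 → 1 → 2 → 3 → 4 → 5 → 6 → 7 → 8 → 9 → 10 → 11 → 12 → 13 → 14 → 15

Answer: 15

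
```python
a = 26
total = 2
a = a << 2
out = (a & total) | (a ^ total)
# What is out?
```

Trace:
`a = 26` → a = 26
`total = 2` → total = 2
`a = a << 2` → a = 104
`out = (a & total) | (a ^ total)` → out = 106
So out = 106

Answer: 106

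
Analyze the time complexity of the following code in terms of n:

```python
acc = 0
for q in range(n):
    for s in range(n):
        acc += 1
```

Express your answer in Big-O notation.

Each loop level contributes: n × n. Multiplying the contributions gives O(n^2).

Answer: O(n^2)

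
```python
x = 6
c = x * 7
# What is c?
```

Trace:
`x = 6` → x = 6
`c = x * 7` → c = 42
So c = 42

Answer: 42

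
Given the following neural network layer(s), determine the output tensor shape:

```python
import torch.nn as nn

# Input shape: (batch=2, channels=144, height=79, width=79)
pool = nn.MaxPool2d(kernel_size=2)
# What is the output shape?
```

Input: (2, 144, 79, 79) -> Output: (2, 144, 39, 39)

Answer: (2, 144, 39, 39)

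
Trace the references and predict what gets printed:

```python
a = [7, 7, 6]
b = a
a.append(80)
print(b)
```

Key concept: basic list aliasing.
Step by step:
`a = [7, 7, 6]` → a = [7, 7, 6]
`b = a` → b = [7, 7, 6] (same object as a)
`a.append(80)` → a = [7, 7, 6, 80] (same object as b); b = [7, 7, 6, 80] (same object as a)
`print(b)` → prints [7, 7, 6, 80]

Answer: [7, 7, 6, 80]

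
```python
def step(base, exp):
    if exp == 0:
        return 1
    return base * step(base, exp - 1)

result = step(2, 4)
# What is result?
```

step(2, 4) = 2 * 2 * 2 * 2 = 16

Answer: 16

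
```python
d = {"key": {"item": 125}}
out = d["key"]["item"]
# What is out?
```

Trace:
`d = {"key": {"item": 125}}` → d = {'key': {'item': 125}}
`out = d["key"]["item"]` → out = 125
So out = 125

Answer: 125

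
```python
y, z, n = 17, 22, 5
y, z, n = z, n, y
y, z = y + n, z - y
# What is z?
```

Trace:
`y, z, n = 17, 22, 5` → y = 17; z = 22; n = 5
`y, z, n = z, n, y` → y = 22; z = 5; n = 17
`y, z = y + n, z - y` → y = 39; z = -17
So z = -17

Answer: -17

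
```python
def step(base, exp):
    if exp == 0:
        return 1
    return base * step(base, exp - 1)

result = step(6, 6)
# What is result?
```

step(6, 6) = 6 * 6 * 6 * 6 * 6 * 6 = 46656

Answer: 46656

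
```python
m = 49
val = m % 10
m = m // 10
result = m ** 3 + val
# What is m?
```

Trace:
`m = 49` → m = 49
`val = m % 10` → val = 9
`m = m // 10` → m = 4
`result = m ** 3 + val` → result = 73
So m = 4

Answer: 4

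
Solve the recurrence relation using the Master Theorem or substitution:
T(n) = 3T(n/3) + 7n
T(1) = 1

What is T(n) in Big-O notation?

By Master Theorem: a=3, b=3, f(n)=7n. Since log_3(3) = 1 and f(n) = Θ(n^1), Case 2 applies. T(n) = O(n log n).

Answer: O(n log n)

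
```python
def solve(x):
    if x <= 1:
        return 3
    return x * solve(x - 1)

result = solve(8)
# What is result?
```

solve(8) = 8 * 7 * 6 * 5 * 4 * 3 * 2 * 3 = 120960

Answer: 120960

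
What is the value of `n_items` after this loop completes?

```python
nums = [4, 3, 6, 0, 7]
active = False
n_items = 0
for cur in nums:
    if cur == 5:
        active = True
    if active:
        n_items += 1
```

Count elements after first 5 in [4, 3, 6, 0, 7]
`n_items` takes the values: 0

Answer: 0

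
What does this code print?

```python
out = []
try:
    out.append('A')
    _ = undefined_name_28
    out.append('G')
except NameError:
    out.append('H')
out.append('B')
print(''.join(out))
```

Execution trace: 'A' (try body) → 'H' (except NameError) → 'B' (after the try/except). Output: AHB

Answer: AHB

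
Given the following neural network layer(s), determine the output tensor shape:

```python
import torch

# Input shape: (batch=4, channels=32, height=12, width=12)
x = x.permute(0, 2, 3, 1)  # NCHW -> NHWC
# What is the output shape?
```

Input: (4, 32, 12, 12) -> Output: (4, 12, 12, 32)

Answer: (4, 12, 12, 32)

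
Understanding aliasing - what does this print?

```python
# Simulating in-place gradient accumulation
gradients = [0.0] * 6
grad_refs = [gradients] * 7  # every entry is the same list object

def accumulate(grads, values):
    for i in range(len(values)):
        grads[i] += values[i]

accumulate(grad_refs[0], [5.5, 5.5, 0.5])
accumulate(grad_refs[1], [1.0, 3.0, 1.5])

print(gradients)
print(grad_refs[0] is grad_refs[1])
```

Key concept: gradient accumulation aliasing.
Step by step:
`gradients = [0.0] * 6` → gradients = [0.0, 0.0, 0.0, 0.0, 0.0, 0.0]
`grad_refs = [gradients] * 7` → grad_refs = [[0.0, 0.0, 0.0, 0.0, 0.0, 0.0], [0.0, 0.0, 0.0, 0.0, 0.0, 0.0], [0.0, 0.0, 0.0, 0.0, 0.0, 0.0], [0.0, 0.0, 0.0, 0.0, 0.0, 0.0], [0.0, 0.0, 0.0, 0.0, 0.0, 0.0], [0.0, 0.0, 0.0, 0.0, 0.0, 0.0], [0.0, 0.0, 0.0, 0.0, 0.0, 0.0]]
`accumulate(grad_refs[0], [5.5, 5.5, 0.5])` → gradients = [5.5, 5.5, 0.5, 0.0, 0.0, 0.0]; grad_refs = [[5.5, 5.5, 0.5, 0.0, 0.0, 0.0], [5.5, 5.5, 0.5, 0.0, 0.0, 0.0], [5.5, 5.5, 0.5, 0.0, 0.0, 0.0], [5.5, 5.5, 0.5, 0.0, 0.0, 0.0], [5.5, 5.5, 0.5, 0.0, 0.0, 0.0], [5.5, 5.5, 0.5, 0.0, 0.0, 0.0], [5.5, 5.5, 0.5, 0.0, 0.0, 0.0]]
`accumulate(grad_refs[1], [1.0, 3.0, 1.5])` → gradients = [6.5, 8.5, 2.0, 0.0, 0.0, 0.0]; grad_refs = [[6.5, 8.5, 2.0, 0.0, 0.0, 0.0], [6.5, 8.5, 2.0, 0.0, 0.0, 0.0], [6.5, 8.5, 2.0, 0.0, 0.0, 0.0], [6.5, 8.5, 2.0, 0.0, 0.0, 0.0], [6.5, 8.5, 2.0, 0.0, 0.0, 0.0], [6.5, 8.5, 2.0, 0.0, 0.0, 0.0], [6.5, 8.5, 2.0, 0.0, 0.0, 0.0]]
`print(gradients)` → prints [6.5, 8.5, 2.0, 0.0, 0.0, 0.0]
`print(grad_refs[0] is grad_refs[1])` → prints True

Answer:
[6.5, 8.5, 2.0, 0.0, 0.0, 0.0]
True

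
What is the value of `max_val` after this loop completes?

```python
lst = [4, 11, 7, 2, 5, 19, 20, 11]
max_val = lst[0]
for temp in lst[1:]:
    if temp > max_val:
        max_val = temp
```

Maximum of [4, 11, 7, 2, 5, 19, 20, 11]
`max_val` takes the values: 4 → 11 → 19 → 20

Answer: 20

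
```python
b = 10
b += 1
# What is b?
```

Trace:
`b = 10` → b = 10
`b += 1` → b = 11
So b = 11

Answer: 11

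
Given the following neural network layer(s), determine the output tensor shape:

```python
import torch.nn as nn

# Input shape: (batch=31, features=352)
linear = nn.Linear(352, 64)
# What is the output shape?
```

Input: (31, 352) -> Output: (31, 64)

Answer: (31, 64)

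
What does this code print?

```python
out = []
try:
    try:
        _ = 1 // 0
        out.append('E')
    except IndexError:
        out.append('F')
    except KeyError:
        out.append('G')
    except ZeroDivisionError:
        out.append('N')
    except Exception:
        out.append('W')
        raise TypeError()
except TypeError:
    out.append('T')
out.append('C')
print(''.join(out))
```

Execution trace: 'N' (inner except ZeroDivisionError) → 'C' (after the try/except). Output: NC

Answer: NC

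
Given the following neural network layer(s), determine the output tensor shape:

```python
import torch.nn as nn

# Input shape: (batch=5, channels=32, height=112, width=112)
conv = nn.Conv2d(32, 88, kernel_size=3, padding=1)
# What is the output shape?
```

Input: (5, 32, 112, 112) -> Output: (5, 88, 112, 112)

Answer: (5, 88, 112, 112)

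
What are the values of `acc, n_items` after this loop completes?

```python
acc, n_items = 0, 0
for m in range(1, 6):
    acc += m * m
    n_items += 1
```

Sum of squares and count
`acc, n_items` takes the values: (0, 0) → (1, 0) → (1, 1) → (5, 1) → (5, 2) → (14, 2) → (14, 3) → (30, 3) → (30, 4) → (55, 4) → (55, 5)

Answer: 55, 5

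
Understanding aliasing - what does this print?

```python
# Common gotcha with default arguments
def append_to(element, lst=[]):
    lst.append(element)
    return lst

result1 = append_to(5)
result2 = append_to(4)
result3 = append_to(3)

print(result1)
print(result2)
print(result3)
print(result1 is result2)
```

Key concept: mutable default argument gotcha.
Step by step:
`result1 = append_to(5)` → result1 = [5]
`result2 = append_to(4)` → result1 = [5, 4] (same object as result2); result2 = [5, 4] (same object as result1)
`result3 = append_to(3)` → result1 = [5, 4, 3] (same object as result2, result3); result2 = [5, 4, 3] (same object as result1, result3); result3 = [5, 4, 3] (same object as result1, result2)
`print(result1)` → prints [5, 4, 3]
`print(result2)` → prints [5, 4, 3]
`print(result3)` → prints [5, 4, 3]
`print(result1 is result2)` → prints True

Answer:
[5, 4, 3]
[5, 4, 3]
[5, 4, 3]
True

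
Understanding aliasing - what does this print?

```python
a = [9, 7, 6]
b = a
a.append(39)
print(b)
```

Key concept: basic list aliasing.
Step by step:
`a = [9, 7, 6]` → a = [9, 7, 6]
`b = a` → b = [9, 7, 6] (same object as a)
`a.append(39)` → a = [9, 7, 6, 39] (same object as b); b = [9, 7, 6, 39] (same object as a)
`print(b)` → prints [9, 7, 6, 39]

Answer: [9, 7, 6, 39]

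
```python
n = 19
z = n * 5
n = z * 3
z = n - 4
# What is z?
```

Trace:
`n = 19` → n = 19
`z = n * 5` → z = 95
`n = z * 3` → n = 285
`z = n - 4` → z = 281
So z = 281

Answer: 281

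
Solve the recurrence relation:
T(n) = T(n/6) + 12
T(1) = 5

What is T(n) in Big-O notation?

Each step divides n by 6 and adds 12. After log_6(n) steps we reach T(1)=5. So T(n) = 12·log_6(n) + 5 = O(log n).

Answer: O(log n)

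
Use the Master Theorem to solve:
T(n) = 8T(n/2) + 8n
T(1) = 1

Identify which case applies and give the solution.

a=8, b=2, f(n)=8n. log_2(8) = 3. Since c=1 < 3, Case 1 applies: T(n) = Θ(n^log_b(a)) = O(n^3).

Answer: O(n^3) - Case 1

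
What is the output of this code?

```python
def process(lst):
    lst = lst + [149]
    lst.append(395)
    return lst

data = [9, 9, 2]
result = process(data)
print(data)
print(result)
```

Key concept: rebinding parameter vs mutation.
Step by step:
`data = [9, 9, 2]` → data = [9, 9, 2]
`result = process(data)` → result = [9, 9, 2, 149, 395]
`print(data)` → prints [9, 9, 2]
`print(result)` → prints [9, 9, 2, 149, 395]

Answer:
[9, 9, 2]
[9, 9, 2, 149, 395]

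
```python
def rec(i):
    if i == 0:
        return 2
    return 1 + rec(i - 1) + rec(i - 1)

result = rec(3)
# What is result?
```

rec(i) = 1 + 2·rec(i-1), rec(0)=2. Closed form: (2+1)·2^3 - 1 = 23.

Answer: 23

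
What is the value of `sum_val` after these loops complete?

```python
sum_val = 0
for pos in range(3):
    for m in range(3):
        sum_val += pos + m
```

Sum of all pos+m for pos,m in 3x3
`sum_val` takes the values: 0 → 1 → 3 → 4 → 6 → 9 → 11 → 14 → 18

Answer: 18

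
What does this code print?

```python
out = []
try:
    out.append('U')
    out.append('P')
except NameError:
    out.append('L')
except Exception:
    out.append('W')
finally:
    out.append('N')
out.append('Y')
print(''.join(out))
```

Execution trace: 'U' (try body) → 'P' (try body, no exception) → 'N' (finally) → 'Y' (after the try/except). Output: UPNY

Answer: UPNY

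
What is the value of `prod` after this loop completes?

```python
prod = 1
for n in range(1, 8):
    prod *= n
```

7! = 5040
`prod` takes the values: 1 → 2 → 6 → 24 → 120 → 720 → 5040

Answer: 5040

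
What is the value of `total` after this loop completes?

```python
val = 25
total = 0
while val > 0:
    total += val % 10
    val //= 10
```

Sum digits of 25
`total` takes the values: 0 → 5 → 7

Answer: 7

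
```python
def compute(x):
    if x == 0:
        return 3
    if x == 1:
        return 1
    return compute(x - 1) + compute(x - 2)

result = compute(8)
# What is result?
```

Build up from base cases: compute(0)=3, compute(1)=1, compute(2)=4, compute(3)=5, compute(4)=9, compute(5)=14, compute(6)=23, ..., compute(8)=60

Answer: 60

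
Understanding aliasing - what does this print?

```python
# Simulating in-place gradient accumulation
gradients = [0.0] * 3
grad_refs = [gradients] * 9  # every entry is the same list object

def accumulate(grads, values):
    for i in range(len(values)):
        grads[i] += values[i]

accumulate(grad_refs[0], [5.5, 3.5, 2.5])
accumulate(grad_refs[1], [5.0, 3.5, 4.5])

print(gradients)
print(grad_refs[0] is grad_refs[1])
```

Key concept: gradient accumulation aliasing.
Step by step:
`gradients = [0.0] * 3` → gradients = [0.0, 0.0, 0.0]
`grad_refs = [gradients] * 9` → grad_refs = [[0.0, 0.0, 0.0], [0.0, 0.0, 0.0], [0.0, 0.0, 0.0], [0.0, 0.0, 0.0], [0.0, 0.0, 0.0], [0.0, 0.0, 0.0], [0.0, 0.0, 0.0], [0.0, 0.0, 0.0], [0.0, 0.0, 0.0]]
`accumulate(grad_refs[0], [5.5, 3.5, 2.5])` → gradients = [5.5, 3.5, 2.5]; grad_refs = [[5.5, 3.5, 2.5], [5.5, 3.5, 2.5], [5.5, 3.5, 2.5], [5.5, 3.5, 2.5], [5.5, 3.5, 2.5], [5.5, 3.5, 2.5], [5.5, 3.5, 2.5], [5.5, 3.5, 2.5], [5.5, 3.5, 2.5]]
`accumulate(grad_refs[1], [5.0, 3.5, 4.5])` → gradients = [10.5, 7.0, 7.0]; grad_refs = [[10.5, 7.0, 7.0], [10.5, 7.0, 7.0], [10.5, 7.0, 7.0], [10.5, 7.0, 7.0], [10.5, 7.0, 7.0], [10.5, 7.0, 7.0], [10.5, 7.0, 7.0], [10.5, 7.0, 7.0], [10.5, 7.0, 7.0]]
`print(gradients)` → prints [10.5, 7.0, 7.0]
`print(grad_refs[0] is grad_refs[1])` → prints True

Answer:
[10.5, 7.0, 7.0]
True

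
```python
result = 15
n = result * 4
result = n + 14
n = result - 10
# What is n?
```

Trace:
`result = 15` → result = 15
`n = result * 4` → n = 60
`result = n + 14` → result = 74
`n = result - 10` → n = 64
So n = 64

Answer: 64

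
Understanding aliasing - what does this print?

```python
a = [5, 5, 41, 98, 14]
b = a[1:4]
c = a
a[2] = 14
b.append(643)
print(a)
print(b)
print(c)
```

Key concept: slice vs alias.
Step by step:
`a = [5, 5, 41, 98, 14]` → a = [5, 5, 41, 98, 14]
`b = a[1:4]` → b = [5, 41, 98]
`c = a` → c = [5, 5, 41, 98, 14] (same object as a)
`a[2] = 14` → a = [5, 5, 14, 98, 14] (same object as c); c = [5, 5, 14, 98, 14] (same object as a)
`b.append(643)` → b = [5, 41, 98, 643]
`print(a)` → prints [5, 5, 14, 98, 14]
`print(b)` → prints [5, 41, 98, 643]
`print(c)` → prints [5, 5, 14, 98, 14]

Answer:
[5, 5, 14, 98, 14]
[5, 41, 98, 643]
[5, 5, 14, 98, 14]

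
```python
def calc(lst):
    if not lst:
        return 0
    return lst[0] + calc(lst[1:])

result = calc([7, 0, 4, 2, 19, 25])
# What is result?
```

7 + 0 + 4 + 2 + 19 + 25 + 0 = 57

Answer: 57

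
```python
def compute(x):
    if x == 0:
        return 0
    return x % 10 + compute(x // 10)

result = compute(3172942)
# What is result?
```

Sum of digits of 3172942: 2 + 4 + 9 + 2 + 7 + 1 + 3 = 28

Answer: 28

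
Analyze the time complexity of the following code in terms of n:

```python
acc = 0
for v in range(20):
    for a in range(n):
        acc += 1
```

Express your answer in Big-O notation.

Each loop level contributes: 1 × n. Multiplying the contributions gives O(n).

Answer: O(n)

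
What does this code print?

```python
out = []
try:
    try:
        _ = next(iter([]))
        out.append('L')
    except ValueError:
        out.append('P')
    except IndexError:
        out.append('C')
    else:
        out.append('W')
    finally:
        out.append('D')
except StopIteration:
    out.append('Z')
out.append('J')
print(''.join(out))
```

Execution trace: 'D' (finally) → 'Z' (outer except StopIteration) → 'J' (after the try/except). Output: DZJ

Answer: DZJ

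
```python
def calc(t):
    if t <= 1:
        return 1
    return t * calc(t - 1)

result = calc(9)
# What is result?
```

calc(9) = 9 * 8 * 7 * 6 * 5 * 4 * 3 * 2 * 1 = 362880

Answer: 362880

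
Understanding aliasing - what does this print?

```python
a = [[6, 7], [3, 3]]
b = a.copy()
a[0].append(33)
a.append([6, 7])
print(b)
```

Key concept: shallow copy with nested lists.
Step by step:
`a = [[6, 7], [3, 3]]` → a = [[6, 7], [3, 3]]
`b = a.copy()` → b = [[6, 7], [3, 3]]
`a[0].append(33)` → a = [[6, 7, 33], [3, 3]]; b = [[6, 7, 33], [3, 3]]
`a.append([6, 7])` → a = [[6, 7, 33], [3, 3], [6, 7]]
`print(b)` → prints [[6, 7, 33], [3, 3]]

Answer: [[6, 7, 33], [3, 3]]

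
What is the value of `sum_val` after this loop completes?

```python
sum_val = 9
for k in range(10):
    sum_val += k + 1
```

Start at 9, add 1 to 10 = 64
`sum_val` takes the values: 9 → 10 → 12 → 15 → 19 → 24 → 30 → 37 → 45 → 54 → 64

Answer: 64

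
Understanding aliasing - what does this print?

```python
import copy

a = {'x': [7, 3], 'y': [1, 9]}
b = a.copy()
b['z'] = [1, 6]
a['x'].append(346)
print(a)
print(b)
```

Key concept: shallow copy of dict with mutable values.
Step by step:
`a = {'x': [7, 3], 'y': [1, 9]}` → a = {'x': [7, 3], 'y': [1, 9]}
`b = a.copy()` → b = {'x': [7, 3], 'y': [1, 9]}
`b['z'] = [1, 6]` → b = {'x': [7, 3], 'y': [1, 9], 'z': [1, 6]}
`a['x'].append(346)` → a = {'x': [7, 3, 346], 'y': [1, 9]}; b = {'x': [7, 3, 346], 'y': [1, 9], 'z': [1, 6]}
`print(a)` → prints {'x': [7, 3, 346], 'y': [1, 9]}
`print(b)` → prints {'x': [7, 3, 346], 'y': [1, 9], 'z': [1, 6]}

Answer:
{'x': [7, 3, 346], 'y': [1, 9]}
{'x': [7, 3, 346], 'y': [1, 9], 'z': [1, 6]}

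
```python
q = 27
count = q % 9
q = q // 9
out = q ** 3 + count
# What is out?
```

Trace:
`q = 27` → q = 27
`count = q % 9` → count = 0
`q = q // 9` → q = 3
`out = q ** 3 + count` → out = 27
So out = 27

Answer: 27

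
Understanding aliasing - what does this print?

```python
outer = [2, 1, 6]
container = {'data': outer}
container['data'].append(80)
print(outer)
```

Key concept: dict holds reference to list.
Step by step:
`outer = [2, 1, 6]` → outer = [2, 1, 6]
`container = {'data': outer}` → container = {'data': [2, 1, 6]}
`container['data'].append(80)` → outer = [2, 1, 6, 80]; container = {'data': [2, 1, 6, 80]}
`print(outer)` → prints [2, 1, 6, 80]

Answer: [2, 1, 6, 80]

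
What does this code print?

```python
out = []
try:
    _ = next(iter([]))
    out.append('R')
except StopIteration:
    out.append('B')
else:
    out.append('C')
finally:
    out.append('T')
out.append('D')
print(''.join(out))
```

Execution trace: 'B' (except StopIteration) → 'T' (finally) → 'D' (after the try/except). Output: BTD

Answer: BTD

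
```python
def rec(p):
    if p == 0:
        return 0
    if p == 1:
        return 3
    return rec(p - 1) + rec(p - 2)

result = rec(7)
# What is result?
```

Build up from base cases: rec(0)=0, rec(1)=3, rec(2)=3, rec(3)=6, rec(4)=9, rec(5)=15, rec(6)=24, ..., rec(7)=39

Answer: 39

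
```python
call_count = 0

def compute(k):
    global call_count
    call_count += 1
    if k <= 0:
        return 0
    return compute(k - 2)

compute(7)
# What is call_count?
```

Linear recursion stepping by 2: 5 calls from k=7 down to ≤0.

Answer: 5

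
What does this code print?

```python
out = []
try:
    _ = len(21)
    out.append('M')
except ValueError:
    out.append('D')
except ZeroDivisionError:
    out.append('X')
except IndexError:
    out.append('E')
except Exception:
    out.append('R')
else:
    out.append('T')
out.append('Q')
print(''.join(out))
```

Execution trace: 'R' (except Exception) → 'Q' (after the try/except). Output: RQ

Answer: RQ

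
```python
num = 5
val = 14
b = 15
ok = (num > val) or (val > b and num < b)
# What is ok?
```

Trace:
`num = 5` → num = 5
`val = 14` → val = 14
`b = 15` → b = 15
`ok = (num > val) or (val > b and num < b)` → ok = False
So ok = False

Answer: False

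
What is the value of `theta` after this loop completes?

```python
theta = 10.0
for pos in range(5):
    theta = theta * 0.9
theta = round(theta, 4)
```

Exponential decay: 10.0 * 0.9^5
`theta` takes the values: 10.0 → 9.0 → 8.1 → 7.29 → 6.561 → 5.9049

Answer: 5.9049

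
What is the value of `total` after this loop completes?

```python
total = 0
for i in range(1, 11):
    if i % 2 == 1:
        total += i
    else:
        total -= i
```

Add odd, subtract even
`total` takes the values: 0 → 1 → -1 → 2 → -2 → 3 → -3 → 4 → -4 → 5 → -5

Answer: -5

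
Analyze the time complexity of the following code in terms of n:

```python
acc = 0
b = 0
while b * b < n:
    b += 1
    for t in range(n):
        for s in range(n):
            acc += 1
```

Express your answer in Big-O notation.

Each loop level contributes: √n × n × n. Multiplying the contributions gives O(n^2√n).

Answer: O(n^2√n)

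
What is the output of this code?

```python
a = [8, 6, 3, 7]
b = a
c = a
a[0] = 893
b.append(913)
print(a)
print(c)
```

Key concept: multiple aliases.
Step by step:
`a = [8, 6, 3, 7]` → a = [8, 6, 3, 7]
`b = a` → b = [8, 6, 3, 7] (same object as a)
`c = a` → c = [8, 6, 3, 7] (same object as a, b)
`a[0] = 893` → a = [893, 6, 3, 7] (same object as b, c); b = [893, 6, 3, 7] (same object as a, c); c = [893, 6, 3, 7] (same object as a, b)
`b.append(913)` → a = [893, 6, 3, 7, 913] (same object as b, c); b = [893, 6, 3, 7, 913] (same object as a, c); c = [893, 6, 3, 7, 913] (same object as a, b)
`print(a)` → prints [893, 6, 3, 7, 913]
`print(c)` → prints [893, 6, 3, 7, 913]

Answer:
[893, 6, 3, 7, 913]
[893, 6, 3, 7, 913]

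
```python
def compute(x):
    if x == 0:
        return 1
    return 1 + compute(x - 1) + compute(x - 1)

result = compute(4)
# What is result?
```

compute(x) = 1 + 2·compute(x-1), compute(0)=1. Closed form: (1+1)·2^4 - 1 = 31.

Answer: 31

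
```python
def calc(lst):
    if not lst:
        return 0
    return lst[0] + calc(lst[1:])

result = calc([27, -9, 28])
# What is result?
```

27 + (-9) + 28 + 0 = 46

Answer: 46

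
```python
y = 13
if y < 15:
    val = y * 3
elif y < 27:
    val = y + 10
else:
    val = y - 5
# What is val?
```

Trace:
`y = 13` → y = 13
`if y < 15: ...` → y < 15 is True → val = 39
So val = 39

Answer: 39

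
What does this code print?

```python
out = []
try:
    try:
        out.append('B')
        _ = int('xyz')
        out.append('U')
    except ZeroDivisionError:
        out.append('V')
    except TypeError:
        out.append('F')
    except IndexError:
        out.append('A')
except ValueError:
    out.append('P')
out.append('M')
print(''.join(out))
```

Execution trace: 'B' (inner try body) → 'P' (outer except ValueError) → 'M' (after the try/except). Output: BPM

Answer: BPM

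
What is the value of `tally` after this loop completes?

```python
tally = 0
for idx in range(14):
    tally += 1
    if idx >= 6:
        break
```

Loop breaks when idx reaches 6, tally is 7
`tally` takes the values: 0 → 1 → 2 → 3 → 4 → 5 → 6 → 7

Answer: 7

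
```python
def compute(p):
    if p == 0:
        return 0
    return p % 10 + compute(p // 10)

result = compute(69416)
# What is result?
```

Sum of digits of 69416: 6 + 1 + 4 + 9 + 6 = 26

Answer: 26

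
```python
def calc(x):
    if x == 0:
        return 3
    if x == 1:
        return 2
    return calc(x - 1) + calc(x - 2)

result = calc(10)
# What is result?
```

Build up from base cases: calc(0)=3, calc(1)=2, calc(2)=5, calc(3)=7, calc(4)=12, calc(5)=19, calc(6)=31, ..., calc(10)=212

Answer: 212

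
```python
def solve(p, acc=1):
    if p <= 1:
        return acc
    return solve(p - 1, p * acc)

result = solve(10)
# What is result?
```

Accumulator trace (n, acc): (10, 1) -> (9, 10) -> (8, 90) -> (7, 720) -> (6, 5040) -> (5, 30240) -> (4, 151200) -> (3, 604800) -> (2, 1814400) -> (1, 3628800) -> return 3628800

Answer: 3628800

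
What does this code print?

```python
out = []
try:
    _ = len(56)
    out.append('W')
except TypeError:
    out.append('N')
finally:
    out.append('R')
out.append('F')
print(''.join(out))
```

Execution trace: 'N' (except TypeError) → 'R' (finally) → 'F' (after the try/except). Output: NRF

Answer: NRF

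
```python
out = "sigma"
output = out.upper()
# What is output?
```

Trace:
`out = "sigma"` → out = 'sigma'
`output = out.upper()` → output = 'SIGMA'
So output = 'SIGMA'

Answer: 'SIGMA'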